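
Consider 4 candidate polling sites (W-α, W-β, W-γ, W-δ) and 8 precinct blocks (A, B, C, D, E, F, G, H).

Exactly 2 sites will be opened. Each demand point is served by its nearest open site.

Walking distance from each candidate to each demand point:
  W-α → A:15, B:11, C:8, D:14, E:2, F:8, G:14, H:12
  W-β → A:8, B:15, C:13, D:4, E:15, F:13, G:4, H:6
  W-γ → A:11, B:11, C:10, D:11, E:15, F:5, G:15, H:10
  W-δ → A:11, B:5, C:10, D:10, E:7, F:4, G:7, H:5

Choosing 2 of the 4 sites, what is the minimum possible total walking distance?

Open {W-β, W-δ}.
  A→W-β 8, B→W-δ 5, C→W-δ 10, D→W-β 4, E→W-δ 7, F→W-δ 4, G→W-β 4, H→W-δ 5  ⇒ total 47.
Compare {W-α, W-β}: total 51.
Compare {W-α, W-δ}: total 52.
No size-2 selection does better; minimum is 47.

47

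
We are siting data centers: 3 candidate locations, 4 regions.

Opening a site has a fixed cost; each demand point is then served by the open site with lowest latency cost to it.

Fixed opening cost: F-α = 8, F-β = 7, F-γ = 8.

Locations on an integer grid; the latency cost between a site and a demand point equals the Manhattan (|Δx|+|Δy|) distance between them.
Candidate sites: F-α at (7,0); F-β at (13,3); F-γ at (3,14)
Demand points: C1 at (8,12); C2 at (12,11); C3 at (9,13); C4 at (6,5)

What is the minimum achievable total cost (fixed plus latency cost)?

46

Open {F-γ}: assign each demand point to its cheapest open site.
  C1→F-γ 7, C2→F-γ 12, C3→F-γ 7, C4→F-γ 12
  latency cost 38, fixed 8 → total 46.
Compare {F-β, F-γ}: latency cost 32 + fixed 15 = 47.
Compare {F-α, F-γ}: latency cost 32 + fixed 16 = 48.
Compare {F-α, F-β, F-γ}: latency cost 29 + fixed 23 = 52.
All other subsets cost ≥ 47. Minimum total cost: 46.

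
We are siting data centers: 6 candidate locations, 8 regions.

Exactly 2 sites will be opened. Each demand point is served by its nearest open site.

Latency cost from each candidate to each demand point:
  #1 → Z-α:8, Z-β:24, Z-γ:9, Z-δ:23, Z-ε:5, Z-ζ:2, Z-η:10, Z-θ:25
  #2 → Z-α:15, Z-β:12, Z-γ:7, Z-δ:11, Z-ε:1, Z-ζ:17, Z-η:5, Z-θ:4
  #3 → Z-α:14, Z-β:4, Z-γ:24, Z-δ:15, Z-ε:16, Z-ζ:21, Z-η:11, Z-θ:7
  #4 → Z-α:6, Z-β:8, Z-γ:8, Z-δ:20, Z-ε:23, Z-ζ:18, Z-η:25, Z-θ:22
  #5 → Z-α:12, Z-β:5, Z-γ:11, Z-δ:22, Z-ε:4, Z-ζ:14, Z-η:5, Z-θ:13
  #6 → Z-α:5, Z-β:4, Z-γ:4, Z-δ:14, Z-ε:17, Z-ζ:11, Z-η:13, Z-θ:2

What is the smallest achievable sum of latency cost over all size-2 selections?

Open {#2, #6}.
  Z-α→#6 5, Z-β→#6 4, Z-γ→#6 4, Z-δ→#2 11, Z-ε→#2 1, Z-ζ→#6 11, Z-η→#2 5, Z-θ→#6 2  ⇒ total 43.
Compare {#1, #6}: total 46.
Compare {#5, #6}: total 49.
No size-2 selection does better; minimum is 43.

43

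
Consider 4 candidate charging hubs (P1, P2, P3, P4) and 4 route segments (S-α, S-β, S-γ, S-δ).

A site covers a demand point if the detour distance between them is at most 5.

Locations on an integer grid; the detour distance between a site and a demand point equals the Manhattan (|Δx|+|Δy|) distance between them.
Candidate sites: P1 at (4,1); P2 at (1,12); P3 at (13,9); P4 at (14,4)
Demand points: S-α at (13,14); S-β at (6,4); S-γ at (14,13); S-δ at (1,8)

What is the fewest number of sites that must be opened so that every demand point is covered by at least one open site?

3

Coverage sets (demand points within 5 of each site):
  P1: {S-β}
  P2: {S-δ}
  P3: {S-α, S-γ}
  P4: {}
No 2 sites suffice: every size-2 union leaves at least one demand point uncovered.
But {P1, P2, P3} covers everything, so the minimum is 3.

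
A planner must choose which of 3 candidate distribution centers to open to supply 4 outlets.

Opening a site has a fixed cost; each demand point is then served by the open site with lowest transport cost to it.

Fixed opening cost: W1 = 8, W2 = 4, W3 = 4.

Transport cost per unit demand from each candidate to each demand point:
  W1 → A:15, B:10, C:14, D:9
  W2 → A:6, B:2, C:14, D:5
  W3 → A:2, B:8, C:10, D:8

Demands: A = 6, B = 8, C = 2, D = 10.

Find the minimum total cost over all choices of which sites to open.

Open {W2, W3}: assign each demand point to its cheapest open site.
  A→W3 6×2=12, B→W2 8×2=16, C→W3 2×10=20, D→W2 10×5=50
  transport cost 98, fixed 8 → total 106.
Compare {W1, W2, W3}: transport cost 98 + fixed 16 = 114.
Compare {W2}: transport cost 130 + fixed 4 = 134.
Compare {W1, W2}: transport cost 130 + fixed 12 = 142.
All other subsets cost ≥ 114. Minimum total cost: 106.

106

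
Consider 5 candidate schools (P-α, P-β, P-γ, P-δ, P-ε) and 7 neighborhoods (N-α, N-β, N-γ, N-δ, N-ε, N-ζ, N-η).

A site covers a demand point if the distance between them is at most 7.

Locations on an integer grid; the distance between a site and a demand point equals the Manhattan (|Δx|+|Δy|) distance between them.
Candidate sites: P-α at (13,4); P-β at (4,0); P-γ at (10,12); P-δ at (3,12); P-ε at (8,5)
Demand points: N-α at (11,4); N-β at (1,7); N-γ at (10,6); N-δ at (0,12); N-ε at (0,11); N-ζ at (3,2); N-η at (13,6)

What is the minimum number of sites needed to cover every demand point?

3

Coverage sets (demand points within 7 of each site):
  P-α: {N-α, N-γ, N-η}
  P-β: {N-ζ}
  P-γ: {N-γ}
  P-δ: {N-β, N-δ, N-ε}
  P-ε: {N-α, N-γ, N-η}
No 2 sites suffice: every size-2 union leaves at least one demand point uncovered.
But {P-α, P-β, P-δ} covers everything, so the minimum is 3.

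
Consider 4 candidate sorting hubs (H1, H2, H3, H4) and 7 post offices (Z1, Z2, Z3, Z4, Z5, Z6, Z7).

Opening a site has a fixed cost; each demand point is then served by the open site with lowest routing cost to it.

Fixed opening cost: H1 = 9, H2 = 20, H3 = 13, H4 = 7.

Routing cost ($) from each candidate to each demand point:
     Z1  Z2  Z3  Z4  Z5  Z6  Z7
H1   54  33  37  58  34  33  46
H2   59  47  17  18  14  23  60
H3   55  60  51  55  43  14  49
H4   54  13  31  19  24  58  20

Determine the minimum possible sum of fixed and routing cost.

Open {H2, H4}: assign each demand point to its cheapest open site.
  Z1→H4 54, Z2→H4 13, Z3→H2 17, Z4→H2 18, Z5→H2 14, Z6→H2 23, Z7→H4 20
  routing cost 159, fixed 27 → total 186.
Compare {H2, H3, H4}: routing cost 150 + fixed 40 = 190.
Compare {H3, H4}: routing cost 175 + fixed 20 = 195.
Compare {H1, H2, H4}: routing cost 159 + fixed 36 = 195.
All other subsets cost ≥ 190. Minimum total cost: 186.

186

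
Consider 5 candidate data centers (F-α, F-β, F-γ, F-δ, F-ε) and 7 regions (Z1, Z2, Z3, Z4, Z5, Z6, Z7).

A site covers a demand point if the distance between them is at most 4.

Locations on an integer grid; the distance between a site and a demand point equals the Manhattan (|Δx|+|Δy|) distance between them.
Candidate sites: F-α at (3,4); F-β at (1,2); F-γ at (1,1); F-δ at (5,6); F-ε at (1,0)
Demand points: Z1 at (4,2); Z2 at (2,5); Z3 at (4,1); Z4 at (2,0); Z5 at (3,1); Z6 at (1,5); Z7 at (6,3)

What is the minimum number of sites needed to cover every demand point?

2

Coverage sets (demand points within 4 of each site):
  F-α: {Z1, Z2, Z3, Z5, Z6, Z7}
  F-β: {Z1, Z2, Z3, Z4, Z5, Z6}
  F-γ: {Z1, Z3, Z4, Z5, Z6}
  F-δ: {Z2, Z7}
  F-ε: {Z3, Z4, Z5}
No single site covers all 7 demand points.
But {F-α, F-β} covers everything, so the minimum is 2.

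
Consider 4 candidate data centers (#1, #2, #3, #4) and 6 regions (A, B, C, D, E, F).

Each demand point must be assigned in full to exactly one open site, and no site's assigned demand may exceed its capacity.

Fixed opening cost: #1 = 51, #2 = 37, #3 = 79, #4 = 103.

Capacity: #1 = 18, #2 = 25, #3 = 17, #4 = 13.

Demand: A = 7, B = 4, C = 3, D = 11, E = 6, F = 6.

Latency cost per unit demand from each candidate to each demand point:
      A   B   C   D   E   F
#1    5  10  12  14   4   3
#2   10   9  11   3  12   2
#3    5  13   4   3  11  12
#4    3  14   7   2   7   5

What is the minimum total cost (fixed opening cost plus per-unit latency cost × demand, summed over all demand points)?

Open {#1, #2}; cheapest assignment that respects the capacities:
  #1 (cap 18, load 13): A, E — cost 7×5 + 6×4 = 59
  #2 (cap 25, load 24): B, C, D, F — cost 4×9 + 3×11 + 11×3 + 6×2 = 114
  Shipping 173, fixed 88 → total 261.
  Any other capacity-feasible assignment to {#1, #2} ships for at least 173.
Compare {#2, #3}: its best feasible assignment gives total 310.
Compare {#2, #4}: its best feasible assignment gives total 317.
Every other set of open sites that can feasibly serve all demand totals ≥ 310 even under its best assignment. Minimum: 261.

261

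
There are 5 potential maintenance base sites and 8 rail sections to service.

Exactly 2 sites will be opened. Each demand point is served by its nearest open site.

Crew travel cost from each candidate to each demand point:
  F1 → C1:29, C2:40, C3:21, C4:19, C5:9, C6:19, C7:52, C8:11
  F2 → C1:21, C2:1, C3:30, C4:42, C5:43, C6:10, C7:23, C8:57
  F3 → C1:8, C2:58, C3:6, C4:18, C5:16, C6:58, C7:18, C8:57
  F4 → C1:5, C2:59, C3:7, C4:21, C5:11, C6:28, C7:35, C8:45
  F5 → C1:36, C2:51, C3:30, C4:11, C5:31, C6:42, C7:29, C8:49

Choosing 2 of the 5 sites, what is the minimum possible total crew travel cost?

115

Open {F1, F2}.
  C1→F2 21, C2→F2 1, C3→F1 21, C4→F1 19, C5→F1 9, C6→F2 10, C7→F2 23, C8→F1 11  ⇒ total 115.
Compare {F2, F4}: total 123.
Compare {F1, F3}: total 129.
No size-2 selection does better; minimum is 115.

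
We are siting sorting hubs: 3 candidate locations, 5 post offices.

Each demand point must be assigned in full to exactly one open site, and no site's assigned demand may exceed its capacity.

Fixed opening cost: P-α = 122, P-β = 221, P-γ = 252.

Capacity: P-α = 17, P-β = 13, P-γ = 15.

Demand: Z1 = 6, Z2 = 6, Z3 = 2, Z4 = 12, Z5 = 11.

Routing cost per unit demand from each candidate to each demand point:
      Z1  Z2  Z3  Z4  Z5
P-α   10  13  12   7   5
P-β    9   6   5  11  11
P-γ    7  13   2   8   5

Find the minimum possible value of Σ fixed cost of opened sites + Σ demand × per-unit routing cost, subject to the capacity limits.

Open {P-α, P-β, P-γ}; cheapest assignment that respects the capacities:
  P-α (cap 17, load 12): Z4 — cost 12×7 = 84
  P-β (cap 13, load 12): Z1, Z2 — cost 6×9 + 6×6 = 90
  P-γ (cap 15, load 13): Z3, Z5 — cost 2×2 + 11×5 = 59
  Shipping 233, fixed 595 → total 828.
  Any other capacity-feasible assignment to {P-α, P-β, P-γ} ships for at least 233.
Total demand is 37 and no other set of sites has combined capacity ≥ 37, so {P-α, P-β, P-γ} is the only feasible choice of open sites. Minimum: 828.

828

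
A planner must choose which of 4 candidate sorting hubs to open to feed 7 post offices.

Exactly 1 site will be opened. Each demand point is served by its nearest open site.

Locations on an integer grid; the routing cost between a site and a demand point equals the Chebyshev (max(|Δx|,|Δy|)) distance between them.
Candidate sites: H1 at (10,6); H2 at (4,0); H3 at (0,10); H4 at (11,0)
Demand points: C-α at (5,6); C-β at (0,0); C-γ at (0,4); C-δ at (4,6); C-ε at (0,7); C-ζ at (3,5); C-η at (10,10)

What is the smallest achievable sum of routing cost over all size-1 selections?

42

Open {H2}.
  C-α→H2 6, C-β→H2 4, C-γ→H2 4, C-δ→H2 6, C-ε→H2 7, C-ζ→H2 5, C-η→H2 10  ⇒ total 42.
Compare {H3}: total 43.
Compare {H1}: total 52.
No size-1 selection does better; minimum is 42.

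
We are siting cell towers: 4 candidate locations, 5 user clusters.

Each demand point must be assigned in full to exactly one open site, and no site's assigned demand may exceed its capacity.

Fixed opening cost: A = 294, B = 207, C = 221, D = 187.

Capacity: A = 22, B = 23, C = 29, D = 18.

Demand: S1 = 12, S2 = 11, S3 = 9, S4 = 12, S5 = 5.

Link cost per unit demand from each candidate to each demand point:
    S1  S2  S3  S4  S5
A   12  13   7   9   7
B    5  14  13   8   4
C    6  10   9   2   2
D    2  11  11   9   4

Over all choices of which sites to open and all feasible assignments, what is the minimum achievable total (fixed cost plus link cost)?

749

Open {B, C}; cheapest assignment that respects the capacities:
  B (cap 23, load 21): S1, S3 — cost 12×5 + 9×13 = 177
  C (cap 29, load 28): S2, S4, S5 — cost 11×10 + 12×2 + 5×2 = 144
  Shipping 321, fixed 428 → total 749.
  Any other capacity-feasible assignment to {B, C} ships for at least 321.
Compare {A, C}: its best feasible assignment gives total 827.
Compare {B, C, D}: its best feasible assignment gives total 900.
Every other set of open sites that can feasibly serve all demand totals ≥ 827 even under its best assignment. Minimum: 749.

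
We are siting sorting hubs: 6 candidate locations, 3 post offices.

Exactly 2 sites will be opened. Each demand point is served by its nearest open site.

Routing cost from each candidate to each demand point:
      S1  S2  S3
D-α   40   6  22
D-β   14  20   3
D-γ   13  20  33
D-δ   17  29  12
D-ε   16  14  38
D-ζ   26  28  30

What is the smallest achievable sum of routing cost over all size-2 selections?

23

Open {D-α, D-β}.
  S1→D-β 14, S2→D-α 6, S3→D-β 3  ⇒ total 23.
Compare {D-β, D-ε}: total 31.
Compare {D-α, D-δ}: total 35.
No size-2 selection does better; minimum is 23.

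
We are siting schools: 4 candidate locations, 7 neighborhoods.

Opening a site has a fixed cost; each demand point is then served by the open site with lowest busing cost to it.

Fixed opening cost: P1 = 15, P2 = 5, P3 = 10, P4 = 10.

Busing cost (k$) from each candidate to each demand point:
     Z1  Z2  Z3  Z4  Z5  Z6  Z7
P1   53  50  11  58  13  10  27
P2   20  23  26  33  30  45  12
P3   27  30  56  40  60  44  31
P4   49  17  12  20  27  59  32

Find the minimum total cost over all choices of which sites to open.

Open {P1, P2, P4}: assign each demand point to its cheapest open site.
  Z1→P2 20, Z2→P4 17, Z3→P1 11, Z4→P4 20, Z5→P1 13, Z6→P1 10, Z7→P2 12
  busing cost 103, fixed 30 → total 133.
Compare {P1, P2}: busing cost 122 + fixed 20 = 142.
Compare {P1, P2, P3, P4}: busing cost 103 + fixed 40 = 143.
Compare {P1, P2, P3}: busing cost 122 + fixed 30 = 152.
All other subsets cost ≥ 142. Minimum total cost: 133.

133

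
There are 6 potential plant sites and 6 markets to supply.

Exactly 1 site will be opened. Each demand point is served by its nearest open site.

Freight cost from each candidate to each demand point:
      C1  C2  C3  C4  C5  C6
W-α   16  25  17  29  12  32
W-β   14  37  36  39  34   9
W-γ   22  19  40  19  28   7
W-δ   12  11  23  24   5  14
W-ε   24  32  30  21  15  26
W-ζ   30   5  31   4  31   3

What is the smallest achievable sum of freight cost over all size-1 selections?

89

Open {W-δ}.
  C1→W-δ 12, C2→W-δ 11, C3→W-δ 23, C4→W-δ 24, C5→W-δ 5, C6→W-δ 14  ⇒ total 89.
Compare {W-ζ}: total 104.
Compare {W-α}: total 131.
No size-1 selection does better; minimum is 89.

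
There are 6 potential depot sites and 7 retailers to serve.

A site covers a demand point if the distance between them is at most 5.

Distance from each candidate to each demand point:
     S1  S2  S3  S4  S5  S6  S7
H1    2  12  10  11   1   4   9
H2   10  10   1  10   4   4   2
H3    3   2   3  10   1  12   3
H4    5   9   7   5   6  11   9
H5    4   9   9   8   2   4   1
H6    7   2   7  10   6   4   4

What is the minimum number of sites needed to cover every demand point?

Coverage sets (demand points within 5 of each site):
  H1: {S1, S5, S6}
  H2: {S3, S5, S6, S7}
  H3: {S1, S2, S3, S5, S7}
  H4: {S1, S4}
  H5: {S1, S5, S6, S7}
  H6: {S2, S6, S7}
No 2 sites suffice: every size-2 union leaves at least one demand point uncovered.
But {H1, H3, H4} covers everything, so the minimum is 3.

3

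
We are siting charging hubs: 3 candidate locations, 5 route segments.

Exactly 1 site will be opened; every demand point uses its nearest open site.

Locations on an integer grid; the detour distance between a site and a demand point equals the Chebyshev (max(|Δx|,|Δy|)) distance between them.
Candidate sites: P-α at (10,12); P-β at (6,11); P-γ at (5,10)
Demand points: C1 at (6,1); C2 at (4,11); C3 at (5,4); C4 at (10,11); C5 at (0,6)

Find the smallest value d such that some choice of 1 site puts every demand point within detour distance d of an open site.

Open {P-γ}.
  Farthest demand point is C1 at detour distance 9 (to P-γ); all others are ≤ 9.
With {P-β} the worst case is 10.
With {P-α} the worst case is 11.
No size-1 selection achieves below 9.

9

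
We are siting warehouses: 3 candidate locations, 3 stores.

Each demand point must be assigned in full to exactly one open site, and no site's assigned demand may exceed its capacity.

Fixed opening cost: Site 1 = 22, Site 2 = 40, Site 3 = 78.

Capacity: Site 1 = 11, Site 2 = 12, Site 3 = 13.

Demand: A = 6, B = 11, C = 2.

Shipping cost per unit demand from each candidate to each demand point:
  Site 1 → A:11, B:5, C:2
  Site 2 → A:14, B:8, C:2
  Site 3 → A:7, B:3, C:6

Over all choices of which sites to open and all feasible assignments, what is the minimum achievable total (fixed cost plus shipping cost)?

203

Open {Site 1, Site 3}; cheapest assignment that respects the capacities:
  Site 1 (cap 11, load 8): A, C — cost 6×11 + 2×2 = 70
  Site 3 (cap 13, load 11): B — cost 11×3 = 33
  Shipping 103, fixed 100 → total 203.
  Any other capacity-feasible assignment to {Site 1, Site 3} ships for at least 103.
Compare {Site 1, Site 2}: its best feasible assignment gives total 205.
Compare {Site 2, Site 3}: its best feasible assignment gives total 239.
Every other set of open sites that can feasibly serve all demand totals ≥ 205 even under its best assignment. Minimum: 203.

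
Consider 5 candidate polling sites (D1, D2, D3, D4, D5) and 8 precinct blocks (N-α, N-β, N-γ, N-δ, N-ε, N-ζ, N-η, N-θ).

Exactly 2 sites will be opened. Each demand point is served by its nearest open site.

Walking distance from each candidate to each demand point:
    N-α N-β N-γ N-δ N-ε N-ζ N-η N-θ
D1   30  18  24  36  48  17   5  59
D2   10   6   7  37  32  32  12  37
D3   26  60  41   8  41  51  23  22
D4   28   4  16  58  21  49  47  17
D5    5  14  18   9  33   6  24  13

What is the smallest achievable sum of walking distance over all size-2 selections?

Open {D2, D5}.
  N-α→D5 5, N-β→D2 6, N-γ→D2 7, N-δ→D5 9, N-ε→D2 32, N-ζ→D5 6, N-η→D2 12, N-θ→D5 13  ⇒ total 90.
Compare {D4, D5}: total 98.
Compare {D1, D5}: total 103.
No size-2 selection does better; minimum is 90.

90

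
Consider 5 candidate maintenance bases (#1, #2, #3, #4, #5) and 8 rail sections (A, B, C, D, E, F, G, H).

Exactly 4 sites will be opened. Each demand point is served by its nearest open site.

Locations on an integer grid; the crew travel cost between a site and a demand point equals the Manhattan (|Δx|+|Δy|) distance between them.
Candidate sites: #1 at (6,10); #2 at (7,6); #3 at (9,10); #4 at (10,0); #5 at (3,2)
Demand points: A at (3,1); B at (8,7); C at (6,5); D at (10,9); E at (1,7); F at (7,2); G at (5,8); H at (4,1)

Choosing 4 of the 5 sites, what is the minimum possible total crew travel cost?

23

Open {#1, #2, #3, #5}.
  A→#5 1, B→#2 2, C→#2 2, D→#3 2, E→#2 7, F→#2 4, G→#1 3, H→#5 2  ⇒ total 23.
Compare {#2, #3, #4, #5}: total 24.
Compare {#1, #2, #4, #5}: total 26.
No size-4 selection does better; minimum is 23.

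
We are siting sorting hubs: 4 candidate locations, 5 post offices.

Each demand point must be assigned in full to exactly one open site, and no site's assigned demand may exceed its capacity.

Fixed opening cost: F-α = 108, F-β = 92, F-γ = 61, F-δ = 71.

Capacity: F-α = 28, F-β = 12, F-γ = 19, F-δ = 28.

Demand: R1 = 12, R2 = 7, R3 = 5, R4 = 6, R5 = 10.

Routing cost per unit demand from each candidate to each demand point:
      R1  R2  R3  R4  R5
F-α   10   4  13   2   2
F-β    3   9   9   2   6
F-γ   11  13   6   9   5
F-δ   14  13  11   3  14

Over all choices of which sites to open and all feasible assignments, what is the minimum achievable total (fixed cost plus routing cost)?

361

Open {F-α, F-β}; cheapest assignment that respects the capacities:
  F-α (cap 28, load 28): R2, R3, R4, R5 — cost 7×4 + 5×13 + 6×2 + 10×2 = 125
  F-β (cap 12, load 12): R1 — cost 12×3 = 36
  Shipping 161, fixed 200 → total 361.
  Any other capacity-feasible assignment to {F-α, F-β} ships for at least 161.
Compare {F-α, F-β, F-γ}: its best feasible assignment gives total 387.
Compare {F-α, F-γ}: its best feasible assignment gives total 391.
Every other set of open sites that can feasibly serve all demand totals ≥ 387 even under its best assignment. Minimum: 361.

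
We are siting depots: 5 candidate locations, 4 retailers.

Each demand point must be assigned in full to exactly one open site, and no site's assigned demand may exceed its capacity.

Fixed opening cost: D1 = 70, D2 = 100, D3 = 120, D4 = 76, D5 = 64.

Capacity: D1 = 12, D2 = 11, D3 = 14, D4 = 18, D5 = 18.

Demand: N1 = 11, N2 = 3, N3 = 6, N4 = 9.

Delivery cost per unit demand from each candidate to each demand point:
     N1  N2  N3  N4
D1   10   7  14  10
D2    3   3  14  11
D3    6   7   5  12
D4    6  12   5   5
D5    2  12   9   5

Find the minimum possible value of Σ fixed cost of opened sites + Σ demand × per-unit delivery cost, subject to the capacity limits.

Open {D4, D5}; cheapest assignment that respects the capacities:
  D4 (cap 18, load 18): N2, N3, N4 — cost 3×12 + 6×5 + 9×5 = 111
  D5 (cap 18, load 11): N1 — cost 11×2 = 22
  Shipping 133, fixed 140 → total 273.
  Any other capacity-feasible assignment to {D4, D5} ships for at least 133.
Compare {D2, D4}: its best feasible assignment gives total 320.
Compare {D1, D5}: its best feasible assignment gives total 321.
Every other set of open sites that can feasibly serve all demand totals ≥ 320 even under its best assignment. Minimum: 273.

273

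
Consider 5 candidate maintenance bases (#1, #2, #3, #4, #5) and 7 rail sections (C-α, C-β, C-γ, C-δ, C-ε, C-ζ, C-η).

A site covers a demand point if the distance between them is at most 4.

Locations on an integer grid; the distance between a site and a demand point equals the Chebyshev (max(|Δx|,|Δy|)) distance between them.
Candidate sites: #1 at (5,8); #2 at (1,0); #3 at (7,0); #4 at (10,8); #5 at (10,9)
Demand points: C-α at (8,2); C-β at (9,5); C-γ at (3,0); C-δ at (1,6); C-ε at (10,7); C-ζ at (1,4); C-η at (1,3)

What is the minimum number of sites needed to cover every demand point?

Coverage sets (demand points within 4 of each site):
  #1: {C-β, C-δ, C-ζ}
  #2: {C-γ, C-ζ, C-η}
  #3: {C-α, C-γ}
  #4: {C-β, C-ε}
  #5: {C-β, C-ε}
No 3 sites suffice: every size-3 union leaves at least one demand point uncovered.
But {#1, #2, #3, #4} covers everything, so the minimum is 4.

4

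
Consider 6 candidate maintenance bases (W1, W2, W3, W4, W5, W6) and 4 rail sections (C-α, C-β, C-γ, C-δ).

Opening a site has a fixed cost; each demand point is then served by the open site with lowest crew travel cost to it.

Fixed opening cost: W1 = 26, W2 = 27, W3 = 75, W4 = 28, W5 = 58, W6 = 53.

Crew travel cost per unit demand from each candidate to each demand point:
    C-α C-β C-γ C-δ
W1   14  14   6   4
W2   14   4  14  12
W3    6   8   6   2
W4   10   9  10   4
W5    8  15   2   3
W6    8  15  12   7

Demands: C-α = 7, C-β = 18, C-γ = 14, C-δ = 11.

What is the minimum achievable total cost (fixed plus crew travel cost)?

274

Open {W2, W5}: assign each demand point to its cheapest open site.
  C-α→W5 7×8=56, C-β→W2 18×4=72, C-γ→W5 14×2=28, C-δ→W5 11×3=33
  crew travel cost 189, fixed 85 → total 274.
Compare {W1, W2, W5}: crew travel cost 189 + fixed 111 = 300.
Compare {W2, W4, W5}: crew travel cost 189 + fixed 113 = 302.
Compare {W2, W3}: crew travel cost 220 + fixed 102 = 322.
All other subsets cost ≥ 300. Minimum total cost: 274.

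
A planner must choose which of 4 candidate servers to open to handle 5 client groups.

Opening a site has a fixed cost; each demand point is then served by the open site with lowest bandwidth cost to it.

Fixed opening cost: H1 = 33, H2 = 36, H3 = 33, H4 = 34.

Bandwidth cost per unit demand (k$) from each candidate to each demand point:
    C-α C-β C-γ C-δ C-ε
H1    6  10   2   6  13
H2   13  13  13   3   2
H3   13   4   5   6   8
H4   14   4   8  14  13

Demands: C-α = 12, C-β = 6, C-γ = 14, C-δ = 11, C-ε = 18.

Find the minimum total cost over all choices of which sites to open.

295

Open {H1, H2, H3}: assign each demand point to its cheapest open site.
  C-α→H1 12×6=72, C-β→H3 6×4=24, C-γ→H1 14×2=28, C-δ→H2 11×3=33, C-ε→H2 18×2=36
  bandwidth cost 193, fixed 102 → total 295.
Compare {H1, H2, H4}: bandwidth cost 193 + fixed 103 = 296.
Compare {H1, H2}: bandwidth cost 229 + fixed 69 = 298.
Compare {H1, H2, H3, H4}: bandwidth cost 193 + fixed 136 = 329.
All other subsets cost ≥ 296. Minimum total cost: 295.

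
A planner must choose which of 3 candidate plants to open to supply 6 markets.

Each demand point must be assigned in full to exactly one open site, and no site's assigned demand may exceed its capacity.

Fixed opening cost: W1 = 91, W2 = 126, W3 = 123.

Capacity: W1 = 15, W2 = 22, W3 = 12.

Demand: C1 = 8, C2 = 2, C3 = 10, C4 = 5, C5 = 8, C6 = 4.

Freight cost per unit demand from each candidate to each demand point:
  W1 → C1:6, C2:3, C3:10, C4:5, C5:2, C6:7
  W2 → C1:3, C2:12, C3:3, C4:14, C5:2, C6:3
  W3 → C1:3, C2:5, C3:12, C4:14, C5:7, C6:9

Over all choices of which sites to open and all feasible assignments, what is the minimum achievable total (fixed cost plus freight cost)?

Open {W1, W2}; cheapest assignment that respects the capacities:
  W1 (cap 15, load 15): C2, C4, C5 — cost 2×3 + 5×5 + 8×2 = 47
  W2 (cap 22, load 22): C1, C3, C6 — cost 8×3 + 10×3 + 4×3 = 66
  Shipping 113, fixed 217 → total 330.
  Any other capacity-feasible assignment to {W1, W2} ships for at least 113.
Compare {W1, W2, W3}: its best feasible assignment gives total 453.
Every other set of open sites that can feasibly serve all demand totals ≥ 453 even under its best assignment. Minimum: 330.

330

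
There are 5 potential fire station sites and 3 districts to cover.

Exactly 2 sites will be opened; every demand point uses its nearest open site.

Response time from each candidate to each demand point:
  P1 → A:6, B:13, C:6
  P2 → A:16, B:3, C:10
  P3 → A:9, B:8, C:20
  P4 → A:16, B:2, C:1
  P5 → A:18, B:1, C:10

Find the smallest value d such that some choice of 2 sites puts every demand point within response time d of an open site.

6

Open {P1, P2}.
  Farthest demand point is A at response time 6 (to P1); all others are ≤ 6.
With {P1, P4} the worst case is 6.
With {P1, P5} the worst case is 6.
No size-2 selection achieves below 6.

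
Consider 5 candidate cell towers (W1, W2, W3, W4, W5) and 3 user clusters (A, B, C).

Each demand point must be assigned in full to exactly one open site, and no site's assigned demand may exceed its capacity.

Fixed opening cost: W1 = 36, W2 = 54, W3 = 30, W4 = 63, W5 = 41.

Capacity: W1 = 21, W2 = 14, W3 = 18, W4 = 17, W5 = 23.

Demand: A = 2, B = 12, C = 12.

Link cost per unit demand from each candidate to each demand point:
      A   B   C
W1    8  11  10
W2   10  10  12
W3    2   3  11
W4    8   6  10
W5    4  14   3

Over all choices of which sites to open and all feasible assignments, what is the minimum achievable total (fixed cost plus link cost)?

Open {W3, W5}; cheapest assignment that respects the capacities:
  W3 (cap 18, load 14): A, B — cost 2×2 + 12×3 = 40
  W5 (cap 23, load 12): C — cost 12×3 = 36
  Shipping 76, fixed 71 → total 147.
  Any other capacity-feasible assignment to {W3, W5} ships for at least 76.
Compare {W1, W3, W5}: its best feasible assignment gives total 183.
Compare {W2, W3, W5}: its best feasible assignment gives total 201.
Every other set of open sites that can feasibly serve all demand totals ≥ 183 even under its best assignment. Minimum: 147.

147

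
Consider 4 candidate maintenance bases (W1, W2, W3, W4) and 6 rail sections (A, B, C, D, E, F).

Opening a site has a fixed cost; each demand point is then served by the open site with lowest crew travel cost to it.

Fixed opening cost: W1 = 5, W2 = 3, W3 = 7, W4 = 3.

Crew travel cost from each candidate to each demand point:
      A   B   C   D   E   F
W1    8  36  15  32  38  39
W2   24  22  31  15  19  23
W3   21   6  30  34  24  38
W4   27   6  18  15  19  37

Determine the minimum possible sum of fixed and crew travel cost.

Open {W1, W2, W4}: assign each demand point to its cheapest open site.
  A→W1 8, B→W4 6, C→W1 15, D→W2 15, E→W2 19, F→W2 23
  crew travel cost 86, fixed 11 → total 97.
Compare {W1, W2, W3}: crew travel cost 86 + fixed 15 = 101.
Compare {W1, W2, W3, W4}: crew travel cost 86 + fixed 18 = 104.
Compare {W1, W4}: crew travel cost 100 + fixed 8 = 108.
All other subsets cost ≥ 101. Minimum total cost: 97.

97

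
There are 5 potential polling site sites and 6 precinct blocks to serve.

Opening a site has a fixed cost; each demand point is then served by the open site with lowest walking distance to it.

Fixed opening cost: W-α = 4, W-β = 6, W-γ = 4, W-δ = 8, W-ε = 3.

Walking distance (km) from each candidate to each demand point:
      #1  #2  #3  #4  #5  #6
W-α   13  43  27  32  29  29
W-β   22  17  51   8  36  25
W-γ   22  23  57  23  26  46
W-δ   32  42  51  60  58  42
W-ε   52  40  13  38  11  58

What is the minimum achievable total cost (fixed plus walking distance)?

100

Open {W-α, W-β, W-ε}: assign each demand point to its cheapest open site.
  #1→W-α 13, #2→W-β 17, #3→W-ε 13, #4→W-β 8, #5→W-ε 11, #6→W-β 25
  walking distance 87, fixed 13 → total 100.
Compare {W-α, W-β, W-γ, W-ε}: walking distance 87 + fixed 17 = 104.
Compare {W-β, W-ε}: walking distance 96 + fixed 9 = 105.
Compare {W-α, W-β, W-δ, W-ε}: walking distance 87 + fixed 21 = 108.
All other subsets cost ≥ 104. Minimum total cost: 100.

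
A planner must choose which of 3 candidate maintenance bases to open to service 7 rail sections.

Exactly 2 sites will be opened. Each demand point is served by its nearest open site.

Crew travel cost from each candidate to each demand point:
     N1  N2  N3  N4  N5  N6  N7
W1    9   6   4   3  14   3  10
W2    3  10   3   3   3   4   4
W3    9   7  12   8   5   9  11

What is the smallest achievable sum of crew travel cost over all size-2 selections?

25

Open {W1, W2}.
  N1→W2 3, N2→W1 6, N3→W2 3, N4→W1 3, N5→W2 3, N6→W1 3, N7→W2 4  ⇒ total 25.
Compare {W2, W3}: total 27.
Compare {W1, W3}: total 40.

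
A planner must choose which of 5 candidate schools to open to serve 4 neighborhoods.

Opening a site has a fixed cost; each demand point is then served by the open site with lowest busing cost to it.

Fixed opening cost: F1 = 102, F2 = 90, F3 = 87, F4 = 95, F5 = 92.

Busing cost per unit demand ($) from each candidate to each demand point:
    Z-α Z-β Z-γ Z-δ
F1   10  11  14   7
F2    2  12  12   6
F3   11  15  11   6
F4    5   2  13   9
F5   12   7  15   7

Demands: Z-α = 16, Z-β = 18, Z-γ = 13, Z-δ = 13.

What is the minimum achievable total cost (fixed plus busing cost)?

Open {F2, F4}: assign each demand point to its cheapest open site.
  Z-α→F2 16×2=32, Z-β→F4 18×2=36, Z-γ→F2 13×12=156, Z-δ→F2 13×6=78
  busing cost 302, fixed 185 → total 487.
Compare {F4}: busing cost 402 + fixed 95 = 497.
Compare {F3, F4}: busing cost 337 + fixed 182 = 519.
Compare {F2, F3, F4}: busing cost 289 + fixed 272 = 561.
All other subsets cost ≥ 497. Minimum total cost: 487.

487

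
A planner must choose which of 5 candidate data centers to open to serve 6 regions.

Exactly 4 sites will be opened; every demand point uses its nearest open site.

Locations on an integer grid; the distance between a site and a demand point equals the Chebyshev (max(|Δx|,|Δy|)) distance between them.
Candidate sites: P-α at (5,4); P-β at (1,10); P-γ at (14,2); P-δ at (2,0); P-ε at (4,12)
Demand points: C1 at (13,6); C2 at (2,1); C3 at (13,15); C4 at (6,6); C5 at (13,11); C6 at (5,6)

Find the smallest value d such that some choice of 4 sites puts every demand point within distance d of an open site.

Open {P-α, P-β, P-γ, P-ε}.
  Farthest demand point is C3 at distance 9 (to P-ε); all others are ≤ 9.
With {P-α, P-β, P-δ, P-ε} the worst case is 9.
With {P-α, P-γ, P-δ, P-ε} the worst case is 9.
No size-4 selection achieves below 9.

9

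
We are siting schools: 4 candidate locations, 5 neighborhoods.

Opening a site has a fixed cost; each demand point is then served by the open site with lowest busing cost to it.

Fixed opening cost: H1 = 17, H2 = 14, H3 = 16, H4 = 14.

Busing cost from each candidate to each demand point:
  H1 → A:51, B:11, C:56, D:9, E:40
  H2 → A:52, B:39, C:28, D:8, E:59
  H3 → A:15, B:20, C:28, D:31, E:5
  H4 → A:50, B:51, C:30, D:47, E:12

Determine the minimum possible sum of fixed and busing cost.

101

Open {H1, H3}: assign each demand point to its cheapest open site.
  A→H3 15, B→H1 11, C→H3 28, D→H1 9, E→H3 5
  busing cost 68, fixed 33 → total 101.
Compare {H2, H3}: busing cost 76 + fixed 30 = 106.
Compare {H1, H2, H3}: busing cost 67 + fixed 47 = 114.
Compare {H3}: busing cost 99 + fixed 16 = 115.
All other subsets cost ≥ 106. Minimum total cost: 101.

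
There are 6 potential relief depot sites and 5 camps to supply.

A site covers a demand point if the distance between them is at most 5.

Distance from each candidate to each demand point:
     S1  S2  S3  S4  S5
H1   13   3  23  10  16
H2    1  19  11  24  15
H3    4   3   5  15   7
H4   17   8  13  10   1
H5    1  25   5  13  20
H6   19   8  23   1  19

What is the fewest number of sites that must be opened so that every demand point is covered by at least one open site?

3

Coverage sets (demand points within 5 of each site):
  H1: {S2}
  H2: {S1}
  H3: {S1, S2, S3}
  H4: {S5}
  H5: {S1, S3}
  H6: {S4}
No 2 sites suffice: every size-2 union leaves at least one demand point uncovered.
But {H3, H4, H6} covers everything, so the minimum is 3.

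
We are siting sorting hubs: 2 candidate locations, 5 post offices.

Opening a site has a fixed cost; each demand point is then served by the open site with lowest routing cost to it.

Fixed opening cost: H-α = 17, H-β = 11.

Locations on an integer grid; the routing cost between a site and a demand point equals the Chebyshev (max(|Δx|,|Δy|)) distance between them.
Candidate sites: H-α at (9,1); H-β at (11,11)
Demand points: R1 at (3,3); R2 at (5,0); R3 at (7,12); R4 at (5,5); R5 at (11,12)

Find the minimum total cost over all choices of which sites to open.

Open {H-β}: assign each demand point to its cheapest open site.
  R1→H-β 8, R2→H-β 11, R3→H-β 4, R4→H-β 6, R5→H-β 1
  routing cost 30, fixed 11 → total 41.
Compare {H-α, H-β}: routing cost 19 + fixed 28 = 47.
Compare {H-α}: routing cost 36 + fixed 17 = 53.

41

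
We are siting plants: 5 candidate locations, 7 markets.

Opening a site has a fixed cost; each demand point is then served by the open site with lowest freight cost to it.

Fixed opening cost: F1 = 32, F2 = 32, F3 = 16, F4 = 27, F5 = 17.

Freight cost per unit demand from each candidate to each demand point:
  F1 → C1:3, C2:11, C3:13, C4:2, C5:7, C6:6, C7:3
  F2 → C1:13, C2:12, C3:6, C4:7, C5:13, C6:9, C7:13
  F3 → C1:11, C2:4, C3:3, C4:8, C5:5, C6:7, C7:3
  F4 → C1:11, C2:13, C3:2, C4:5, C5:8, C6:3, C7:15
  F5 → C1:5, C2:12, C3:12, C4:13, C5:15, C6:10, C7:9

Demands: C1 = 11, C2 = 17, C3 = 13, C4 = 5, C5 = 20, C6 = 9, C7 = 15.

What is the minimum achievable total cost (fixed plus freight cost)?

Open {F1, F3, F4}: assign each demand point to its cheapest open site.
  C1→F1 11×3=33, C2→F3 17×4=68, C3→F4 13×2=26, C4→F1 5×2=10, C5→F3 20×5=100, C6→F4 9×3=27, C7→F1 15×3=45
  freight cost 309, fixed 75 → total 384.
Compare {F1, F3}: freight cost 349 + fixed 48 = 397.
Compare {F1, F3, F4, F5}: freight cost 309 + fixed 92 = 401.
Compare {F3, F4, F5}: freight cost 346 + fixed 60 = 406.
All other subsets cost ≥ 397. Minimum total cost: 384.

384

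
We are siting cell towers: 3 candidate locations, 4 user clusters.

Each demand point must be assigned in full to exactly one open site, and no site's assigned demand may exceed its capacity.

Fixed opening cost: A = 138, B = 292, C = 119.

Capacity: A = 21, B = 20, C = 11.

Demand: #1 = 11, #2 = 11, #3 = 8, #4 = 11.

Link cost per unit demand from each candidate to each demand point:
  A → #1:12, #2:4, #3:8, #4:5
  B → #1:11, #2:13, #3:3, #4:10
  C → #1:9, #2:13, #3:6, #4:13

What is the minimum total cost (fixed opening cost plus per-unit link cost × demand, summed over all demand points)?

Open {A, B, C}; cheapest assignment that respects the capacities:
  A (cap 21, load 11): #2 — cost 11×4 = 44
  B (cap 20, load 19): #3, #4 — cost 8×3 + 11×10 = 134
  C (cap 11, load 11): #1 — cost 11×9 = 99
  Shipping 277, fixed 549 → total 826.
  Any other capacity-feasible assignment to {A, B, C} ships for at least 277.
Total demand is 41; every other set of sites either has combined capacity below 41 or cannot fit the demands without splitting one across sites, so {A, B, C} is the only feasible choice of open sites. Minimum: 826.

826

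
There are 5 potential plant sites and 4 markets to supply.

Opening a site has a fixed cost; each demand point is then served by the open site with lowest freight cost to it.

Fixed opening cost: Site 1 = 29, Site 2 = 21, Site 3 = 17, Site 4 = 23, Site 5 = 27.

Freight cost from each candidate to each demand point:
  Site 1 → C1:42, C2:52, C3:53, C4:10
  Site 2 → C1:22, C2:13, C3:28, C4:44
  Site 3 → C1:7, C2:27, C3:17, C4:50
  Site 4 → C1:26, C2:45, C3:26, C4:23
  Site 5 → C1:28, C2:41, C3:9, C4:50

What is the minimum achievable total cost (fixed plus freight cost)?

107

Open {Site 1, Site 3}: assign each demand point to its cheapest open site.
  C1→Site 3 7, C2→Site 3 27, C3→Site 3 17, C4→Site 1 10
  freight cost 61, fixed 46 → total 107.
Compare {Site 3, Site 4}: freight cost 74 + fixed 40 = 114.
Compare {Site 1, Site 2, Site 3}: freight cost 47 + fixed 67 = 114.
Compare {Site 3}: freight cost 101 + fixed 17 = 118.
All other subsets cost ≥ 114. Minimum total cost: 107.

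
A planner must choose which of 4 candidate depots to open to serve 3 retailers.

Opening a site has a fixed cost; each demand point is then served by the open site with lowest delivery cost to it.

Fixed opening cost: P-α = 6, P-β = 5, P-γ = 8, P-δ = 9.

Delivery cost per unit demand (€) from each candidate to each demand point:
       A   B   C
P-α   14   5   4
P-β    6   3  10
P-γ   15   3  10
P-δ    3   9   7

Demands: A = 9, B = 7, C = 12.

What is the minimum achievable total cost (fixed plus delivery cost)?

116

Open {P-α, P-β, P-δ}: assign each demand point to its cheapest open site.
  A→P-δ 9×3=27, B→P-β 7×3=21, C→P-α 12×4=48
  delivery cost 96, fixed 20 → total 116.
Compare {P-α, P-γ, P-δ}: delivery cost 96 + fixed 23 = 119.
Compare {P-α, P-β, P-γ, P-δ}: delivery cost 96 + fixed 28 = 124.
Compare {P-α, P-δ}: delivery cost 110 + fixed 15 = 125.
All other subsets cost ≥ 119. Minimum total cost: 116.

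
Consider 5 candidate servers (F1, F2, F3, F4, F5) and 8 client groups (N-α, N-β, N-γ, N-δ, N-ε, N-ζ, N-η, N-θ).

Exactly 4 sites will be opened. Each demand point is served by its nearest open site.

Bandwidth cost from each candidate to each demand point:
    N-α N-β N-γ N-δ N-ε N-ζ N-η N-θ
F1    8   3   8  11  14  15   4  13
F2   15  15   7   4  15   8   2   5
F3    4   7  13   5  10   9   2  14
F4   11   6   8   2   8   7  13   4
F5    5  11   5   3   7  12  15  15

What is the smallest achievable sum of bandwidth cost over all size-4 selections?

34

Open {F1, F3, F4, F5}.
  N-α→F3 4, N-β→F1 3, N-γ→F5 5, N-δ→F4 2, N-ε→F5 7, N-ζ→F4 7, N-η→F3 2, N-θ→F4 4  ⇒ total 34.
Compare {F1, F2, F4, F5}: total 35.
Compare {F1, F2, F3, F4}: total 37.
No size-4 selection does better; minimum is 34.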